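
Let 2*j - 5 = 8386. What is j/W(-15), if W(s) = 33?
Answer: 2797/22 ≈ 127.14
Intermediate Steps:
j = 8391/2 (j = 5/2 + (½)*8386 = 5/2 + 4193 = 8391/2 ≈ 4195.5)
j/W(-15) = (8391/2)/33 = (8391/2)*(1/33) = 2797/22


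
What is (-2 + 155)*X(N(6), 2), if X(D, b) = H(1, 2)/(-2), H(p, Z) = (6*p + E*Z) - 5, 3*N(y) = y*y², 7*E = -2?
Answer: -459/14 ≈ -32.786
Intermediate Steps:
E = -2/7 (E = (⅐)*(-2) = -2/7 ≈ -0.28571)
N(y) = y³/3 (N(y) = (y*y²)/3 = y³/3)
H(p, Z) = -5 + 6*p - 2*Z/7 (H(p, Z) = (6*p - 2*Z/7) - 5 = -5 + 6*p - 2*Z/7)
X(D, b) = -3/14 (X(D, b) = (-5 + 6*1 - 2/7*2)/(-2) = (-5 + 6 - 4/7)*(-½) = (3/7)*(-½) = -3/14)
(-2 + 155)*X(N(6), 2) = (-2 + 155)*(-3/14) = 153*(-3/14) = -459/14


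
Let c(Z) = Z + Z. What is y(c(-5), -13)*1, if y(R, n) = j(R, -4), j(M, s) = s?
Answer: -4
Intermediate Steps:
c(Z) = 2*Z
y(R, n) = -4
y(c(-5), -13)*1 = -4*1 = -4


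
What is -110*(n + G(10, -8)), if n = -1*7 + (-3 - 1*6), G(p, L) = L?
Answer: 2640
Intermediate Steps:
n = -16 (n = -7 + (-3 - 6) = -7 - 9 = -16)
-110*(n + G(10, -8)) = -110*(-16 - 8) = -110*(-24) = 2640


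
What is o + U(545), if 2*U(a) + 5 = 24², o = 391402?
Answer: 783375/2 ≈ 3.9169e+5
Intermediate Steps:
U(a) = 571/2 (U(a) = -5/2 + (½)*24² = -5/2 + (½)*576 = -5/2 + 288 = 571/2)
o + U(545) = 391402 + 571/2 = 783375/2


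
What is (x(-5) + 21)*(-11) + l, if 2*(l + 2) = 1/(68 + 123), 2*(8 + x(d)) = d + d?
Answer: -34379/382 ≈ -89.997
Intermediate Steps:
x(d) = -8 + d (x(d) = -8 + (d + d)/2 = -8 + (2*d)/2 = -8 + d)
l = -763/382 (l = -2 + 1/(2*(68 + 123)) = -2 + (½)/191 = -2 + (½)*(1/191) = -2 + 1/382 = -763/382 ≈ -1.9974)
(x(-5) + 21)*(-11) + l = ((-8 - 5) + 21)*(-11) - 763/382 = (-13 + 21)*(-11) - 763/382 = 8*(-11) - 763/382 = -88 - 763/382 = -34379/382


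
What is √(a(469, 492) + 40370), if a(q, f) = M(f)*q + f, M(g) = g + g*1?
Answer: √502358 ≈ 708.77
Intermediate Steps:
M(g) = 2*g (M(g) = g + g = 2*g)
a(q, f) = f + 2*f*q (a(q, f) = (2*f)*q + f = 2*f*q + f = f + 2*f*q)
√(a(469, 492) + 40370) = √(492*(1 + 2*469) + 40370) = √(492*(1 + 938) + 40370) = √(492*939 + 40370) = √(461988 + 40370) = √502358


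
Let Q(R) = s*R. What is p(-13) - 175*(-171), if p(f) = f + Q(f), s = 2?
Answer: 29886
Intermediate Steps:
Q(R) = 2*R
p(f) = 3*f (p(f) = f + 2*f = 3*f)
p(-13) - 175*(-171) = 3*(-13) - 175*(-171) = -39 + 29925 = 29886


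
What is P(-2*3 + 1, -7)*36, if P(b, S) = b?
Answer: -180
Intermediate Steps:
P(-2*3 + 1, -7)*36 = (-2*3 + 1)*36 = (-6 + 1)*36 = -5*36 = -180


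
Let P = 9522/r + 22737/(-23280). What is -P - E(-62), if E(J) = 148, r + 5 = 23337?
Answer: -6673348213/45264080 ≈ -147.43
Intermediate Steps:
r = 23332 (r = -5 + 23337 = 23332)
P = -25735627/45264080 (P = 9522/23332 + 22737/(-23280) = 9522*(1/23332) + 22737*(-1/23280) = 4761/11666 - 7579/7760 = -25735627/45264080 ≈ -0.56857)
-P - E(-62) = -1*(-25735627/45264080) - 1*148 = 25735627/45264080 - 148 = -6673348213/45264080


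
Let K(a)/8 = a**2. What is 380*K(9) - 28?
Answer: 246212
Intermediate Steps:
K(a) = 8*a**2
380*K(9) - 28 = 380*(8*9**2) - 28 = 380*(8*81) - 28 = 380*648 - 28 = 246240 - 28 = 246212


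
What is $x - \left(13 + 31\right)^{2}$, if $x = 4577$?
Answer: $2641$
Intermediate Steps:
$x - \left(13 + 31\right)^{2} = 4577 - \left(13 + 31\right)^{2} = 4577 - 44^{2} = 4577 - 1936 = 2641$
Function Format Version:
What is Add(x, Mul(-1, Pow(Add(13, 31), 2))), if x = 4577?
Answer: 2641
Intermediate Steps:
Add(x, Mul(-1, Pow(Add(13, 31), 2))) = Add(4577, Mul(-1, Pow(Add(13, 31), 2))) = Add(4577, Mul(-1, Pow(44, 2))) = Add(4577, Mul(-1, 1936)) = Add(4577, -1936) = 2641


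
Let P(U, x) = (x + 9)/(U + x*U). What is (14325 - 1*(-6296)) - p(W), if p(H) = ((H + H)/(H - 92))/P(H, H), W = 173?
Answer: 48929915/2457 ≈ 19915.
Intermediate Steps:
P(U, x) = (9 + x)/(U + U*x)
p(H) = 2*H²*(1 + H)/((-92 + H)*(9 + H)) (p(H) = ((H + H)/(H - 92))/(((9 + H)/(H*(1 + H)))) = ((2*H)/(-92 + H))*(H*(1 + H)/(9 + H)) = (2*H/(-92 + H))*(H*(1 + H)/(9 + H)) = 2*H²*(1 + H)/((-92 + H)*(9 + H)))
(14325 - 1*(-6296)) - p(W) = (14325 - 1*(-6296)) - 2*173²*(1 + 173)/((-92 + 173)*(9 + 173)) = (14325 + 6296) - 2*29929*174/(81*182) = 20621 - 2*29929*174/(81*182) = 20621 - 1*1735882/2457 = 20621 - 1735882/2457 = 48929915/2457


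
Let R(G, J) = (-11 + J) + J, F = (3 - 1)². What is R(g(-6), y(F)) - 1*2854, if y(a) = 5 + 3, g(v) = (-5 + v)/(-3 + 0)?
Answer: -2849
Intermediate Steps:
F = 4 (F = 2² = 4)
g(v) = 5/3 - v/3 (g(v) = (-5 + v)/(-3) = (-5 + v)*(-⅓) = 5/3 - v/3)
y(a) = 8
R(G, J) = -11 + 2*J
R(g(-6), y(F)) - 1*2854 = (-11 + 2*8) - 1*2854 = (-11 + 16) - 2854 = 5 - 2854 = -2849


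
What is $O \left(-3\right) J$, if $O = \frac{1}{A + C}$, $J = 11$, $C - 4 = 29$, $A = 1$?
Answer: $- \frac{33}{34} \approx -0.97059$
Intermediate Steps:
$C = 33$ ($C = 4 + 29 = 33$)
$O = \frac{1}{34}$ ($O = \frac{1}{1 + 33} = \frac{1}{34} \approx 0.029412$)
$O \left(-3\right) J = \frac{1}{34} \left(-3\right) 11 = \left(- \frac{3}{34}\right) 11 = - \frac{33}{34}$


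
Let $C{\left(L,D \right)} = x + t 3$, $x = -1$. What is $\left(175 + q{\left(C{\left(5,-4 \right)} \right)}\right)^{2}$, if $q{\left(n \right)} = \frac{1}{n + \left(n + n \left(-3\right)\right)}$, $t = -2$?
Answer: $\frac{1503076}{49} \approx 30675.0$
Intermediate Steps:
$C{\left(L,D \right)} = -7$ ($C{\left(L,D \right)} = -1 - 6 = -7$)
$q{\left(n \right)} = - \frac{1}{n}$ ($q{\left(n \right)} = \frac{1}{n + \left(n - 3 n\right)} = \frac{1}{n - 2 n} = \frac{1}{\left(-1\right) n} = - \frac{1}{n}$)
$\left(175 + q{\left(C{\left(5,-4 \right)} \right)}\right)^{2} = \left(175 - \frac{1}{-7}\right)^{2} = \left(175 - - \frac{1}{7}\right)^{2} = \left(175 + \frac{1}{7}\right)^{2} = \left(\frac{1226}{7}\right)^{2} = \frac{1503076}{49}$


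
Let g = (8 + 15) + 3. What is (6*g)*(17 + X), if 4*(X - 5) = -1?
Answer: 3393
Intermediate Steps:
X = 19/4 (X = 5 + (¼)*(-1) = 5 - ¼ = 19/4 ≈ 4.7500)
g = 26 (g = 23 + 3 = 26)
(6*g)*(17 + X) = (6*26)*(17 + 19/4) = 156*(87/4) = 3393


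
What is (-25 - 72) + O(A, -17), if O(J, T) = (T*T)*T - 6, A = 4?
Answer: -5016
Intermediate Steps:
O(J, T) = -6 + T³ (O(J, T) = T²*T - 6 = T³ - 6 = -6 + T³)
(-25 - 72) + O(A, -17) = (-25 - 72) + (-6 + (-17)³) = -97 + (-6 - 4913) = -97 - 4919 = -5016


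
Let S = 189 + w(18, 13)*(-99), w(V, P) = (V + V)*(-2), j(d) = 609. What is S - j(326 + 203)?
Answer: 6708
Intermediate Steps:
w(V, P) = -4*V (w(V, P) = (2*V)*(-2) = -4*V)
S = 7317 (S = 189 - 4*18*(-99) = 189 - 72*(-99) = 189 + 7128 = 7317)
S - j(326 + 203) = 7317 - 1*609 = 7317 - 609 = 6708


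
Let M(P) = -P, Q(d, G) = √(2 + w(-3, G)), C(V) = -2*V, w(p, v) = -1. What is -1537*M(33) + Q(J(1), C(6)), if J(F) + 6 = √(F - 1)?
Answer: 50722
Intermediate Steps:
J(F) = -6 + √(-1 + F) (J(F) = -6 + √(F - 1) = -6 + √(-1 + F))
Q(d, G) = 1 (Q(d, G) = √(2 - 1) = √1 = 1)
-1537*M(33) + Q(J(1), C(6)) = -(-1537)*33 + 1 = -1537*(-33) + 1 = 50721 + 1 = 50722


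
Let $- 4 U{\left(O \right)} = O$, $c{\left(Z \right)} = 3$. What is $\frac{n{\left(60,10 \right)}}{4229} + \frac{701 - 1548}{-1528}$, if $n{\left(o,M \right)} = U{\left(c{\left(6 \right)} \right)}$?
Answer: $\frac{3580817}{6461912} \approx 0.55414$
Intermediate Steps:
$U{\left(O \right)} = - \frac{O}{4}$
$n{\left(o,M \right)} = - \frac{3}{4}$ ($n{\left(o,M \right)} = \left(- \frac{1}{4}\right) 3 = - \frac{3}{4}$)
$\frac{n{\left(60,10 \right)}}{4229} + \frac{701 - 1548}{-1528} = - \frac{3}{4 \cdot 4229} + \frac{701 - 1548}{-1528} = \left(- \frac{3}{4}\right) \frac{1}{4229} + \left(701 - 1548\right) \left(- \frac{1}{1528}\right) = - \frac{3}{16916} + \left(701 - 1548\right) \left(- \frac{1}{1528}\right) = - \frac{3}{16916} - - \frac{847}{1528} = - \frac{3}{16916} + \frac{847}{1528} = \frac{3580817}{6461912}$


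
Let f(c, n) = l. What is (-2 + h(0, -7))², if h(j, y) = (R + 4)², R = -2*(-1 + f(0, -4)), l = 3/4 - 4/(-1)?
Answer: 1681/16 ≈ 105.06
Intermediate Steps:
l = 19/4 (l = 3*(¼) - 4*(-1) = ¾ + 4 = 19/4 ≈ 4.7500)
f(c, n) = 19/4
R = -15/2 (R = -2*(-1 + 19/4) = -2*15/4 = -15/2 ≈ -7.5000)
h(j, y) = 49/4 (h(j, y) = (-15/2 + 4)² = (-7/2)² = 49/4)
(-2 + h(0, -7))² = (-2 + 49/4)² = (41/4)² = 1681/16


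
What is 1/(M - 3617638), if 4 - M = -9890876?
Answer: 1/6273242 ≈ 1.5941e-7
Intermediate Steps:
M = 9890880 (M = 4 - 1*(-9890876) = 4 + 9890876 = 9890880)
1/(M - 3617638) = 1/(9890880 - 3617638) = 1/6273242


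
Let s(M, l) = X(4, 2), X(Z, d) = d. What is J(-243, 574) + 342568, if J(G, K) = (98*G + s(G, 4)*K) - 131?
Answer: 319771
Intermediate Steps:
s(M, l) = 2
J(G, K) = -131 + 2*K + 98*G (J(G, K) = (98*G + 2*K) - 131 = (2*K + 98*G) - 131 = -131 + 2*K + 98*G)
J(-243, 574) + 342568 = (-131 + 2*574 + 98*(-243)) + 342568 = (-131 + 1148 - 23814) + 342568 = -22797 + 342568 = 319771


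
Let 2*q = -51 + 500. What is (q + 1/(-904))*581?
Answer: 117912207/904 ≈ 1.3043e+5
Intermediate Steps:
q = 449/2 (q = (-51 + 500)/2 = (½)*449 = 449/2 ≈ 224.50)
(q + 1/(-904))*581 = (449/2 + 1/(-904))*581 = (449/2 - 1/904)*581 = (202947/904)*581 = 117912207/904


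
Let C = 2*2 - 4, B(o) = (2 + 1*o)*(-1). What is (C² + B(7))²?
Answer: 81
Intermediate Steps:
B(o) = -2 - o (B(o) = (2 + o)*(-1) = -2 - o)
C = 0 (C = 4 - 4 = 0)
(C² + B(7))² = (0² + (-2 - 1*7))² = (0 + (-2 - 7))² = (0 - 9)² = (-9)² = 81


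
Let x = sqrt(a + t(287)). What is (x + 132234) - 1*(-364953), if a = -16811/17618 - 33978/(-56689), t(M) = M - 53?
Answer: 497187 + sqrt(233059940560481166986)/998746802 ≈ 4.9720e+5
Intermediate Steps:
t(M) = -53 + M
a = -354374375/998746802 (a = -16811*1/17618 - 33978*(-1/56689) = -16811/17618 + 33978/56689 = -354374375/998746802 ≈ -0.35482)
x = sqrt(233059940560481166986)/998746802 (x = sqrt(-354374375/998746802 + (-53 + 287)) = sqrt(-354374375/998746802 + 234) = sqrt(233352377293/998746802) = sqrt(233059940560481166986)/998746802 ≈ 15.285)
(x + 132234) - 1*(-364953) = (sqrt(233059940560481166986)/998746802 + 132234) - 1*(-364953) = (132234 + sqrt(233059940560481166986)/998746802) + 364953 = 497187 + sqrt(233059940560481166986)/998746802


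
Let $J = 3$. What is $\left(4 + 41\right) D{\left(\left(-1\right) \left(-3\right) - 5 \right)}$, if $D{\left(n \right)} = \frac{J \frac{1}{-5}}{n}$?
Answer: $\frac{27}{2} \approx 13.5$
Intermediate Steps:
$D{\left(n \right)} = - \frac{3}{5 n}$ ($D{\left(n \right)} = \frac{3 \frac{1}{-5}}{n} = \frac{3 \left(- \frac{1}{5}\right)}{n} = - \frac{3}{5 n}$)
$\left(4 + 41\right) D{\left(\left(-1\right) \left(-3\right) - 5 \right)} = \left(4 + 41\right) \left(- \frac{3}{5 \left(\left(-1\right) \left(-3\right) - 5\right)}\right) = 45 \left(- \frac{3}{5 \left(3 - 5\right)}\right) = 45 \left(- \frac{3}{5 \left(-2\right)}\right) = 45 \left(\left(- \frac{3}{5}\right) \left(- \frac{1}{2}\right)\right) = 45 \cdot \frac{3}{10} = \frac{27}{2}$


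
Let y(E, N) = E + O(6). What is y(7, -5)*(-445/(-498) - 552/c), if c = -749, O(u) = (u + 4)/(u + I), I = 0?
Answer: 7906613/559503 ≈ 14.132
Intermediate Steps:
O(u) = (4 + u)/u (O(u) = (u + 4)/(u + 0) = (4 + u)/u)
y(E, N) = 5/3 + E (y(E, N) = E + (4 + 6)/6 = E + (⅙)*10 = E + 5/3 = 5/3 + E)
y(7, -5)*(-445/(-498) - 552/c) = (5/3 + 7)*(-445/(-498) - 552/(-749)) = 26*(-445*(-1/498) - 552*(-1/749))/3 = 26*(445/498 + 552/749)/3 = (26/3)*(608201/373002) = 7906613/559503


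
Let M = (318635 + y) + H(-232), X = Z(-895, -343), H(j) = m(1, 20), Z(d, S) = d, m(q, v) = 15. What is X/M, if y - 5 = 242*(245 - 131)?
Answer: -895/346243 ≈ -0.0025849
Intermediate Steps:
H(j) = 15
y = 27593 (y = 5 + 242*(245 - 131) = 5 + 242*114 = 5 + 27588 = 27593)
X = -895
M = 346243 (M = (318635 + 27593) + 15 = 346228 + 15 = 346243)
X/M = -895/346243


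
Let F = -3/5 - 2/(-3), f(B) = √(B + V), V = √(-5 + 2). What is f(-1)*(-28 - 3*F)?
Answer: -141*√(-1 + I*√3)/5 ≈ -19.94 - 34.538*I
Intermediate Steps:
V = I*√3 (V = √(-3) = I*√3 ≈ 1.732*I)
f(B) = √(B + I*√3)
F = 1/15 (F = -3*⅕ - 2*(-⅓) = -⅗ + ⅔ = 1/15 ≈ 0.066667)
f(-1)*(-28 - 3*F) = √(-1 + I*√3)*(-28 - 3*1/15) = √(-1 + I*√3)*(-28 - ⅕) = √(-1 + I*√3)*(-141/5) = -141*√(-1 + I*√3)/5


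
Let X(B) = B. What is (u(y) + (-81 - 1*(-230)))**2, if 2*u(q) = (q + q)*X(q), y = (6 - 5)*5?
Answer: 30276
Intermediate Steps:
y = 5 (y = 1*5 = 5)
u(q) = q**2 (u(q) = ((q + q)*q)/2 = ((2*q)*q)/2 = (2*q**2)/2 = q**2)
(u(y) + (-81 - 1*(-230)))**2 = (5**2 + (-81 - 1*(-230)))**2 = (25 + (-81 + 230))**2 = (25 + 149)**2 = 174**2 = 30276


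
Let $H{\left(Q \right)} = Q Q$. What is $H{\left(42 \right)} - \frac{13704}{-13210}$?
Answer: $\frac{11658072}{6605} \approx 1765.0$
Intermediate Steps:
$H{\left(Q \right)} = Q^{2}$
$H{\left(42 \right)} - \frac{13704}{-13210} = 42^{2} - \frac{13704}{-13210} = 1764 - 13704 \left(- \frac{1}{13210}\right) = 1764 - - \frac{6852}{6605} = 1764 + \frac{6852}{6605} = \frac{11658072}{6605}$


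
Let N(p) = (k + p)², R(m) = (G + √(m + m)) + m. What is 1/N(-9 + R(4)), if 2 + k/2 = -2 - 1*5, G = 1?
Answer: 1/(4*(11 - √2)²) ≈ 0.0027207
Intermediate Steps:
k = -18 (k = -4 + 2*(-2 - 1*5) = -4 + 2*(-2 - 5) = -4 + 2*(-7) = -4 - 14 = -18)
R(m) = 1 + m + √2*√m (R(m) = (1 + √(m + m)) + m = (1 + √(2*m)) + m = (1 + √2*√m) + m = 1 + m + √2*√m)
N(p) = (-18 + p)²
1/N(-9 + R(4)) = 1/((-18 + (-9 + (1 + 4 + √2*√4)))²) = 1/((-18 + (-9 + (1 + 4 + √2*2)))²) = 1/((-18 + (-9 + (1 + 4 + 2*√2)))²) = 1/((-18 + (-9 + (5 + 2*√2)))²) = 1/((-18 + (-4 + 2*√2))²) = 1/((-22 + 2*√2)²) = (-22 + 2*√2)⁻²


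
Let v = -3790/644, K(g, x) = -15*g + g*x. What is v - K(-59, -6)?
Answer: -400853/322 ≈ -1244.9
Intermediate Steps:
v = -1895/322 (v = -3790*1/644 = -1895/322 ≈ -5.8851)
v - K(-59, -6) = -1895/322 - (-59)*(-15 - 6) = -1895/322 - (-59)*(-21) = -1895/322 - 1*1239 = -1895/322 - 1239 = -400853/322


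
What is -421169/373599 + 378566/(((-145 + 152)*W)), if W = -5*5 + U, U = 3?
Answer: -70748369530/28767123 ≈ -2459.3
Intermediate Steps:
W = -22 (W = -5*5 + 3 = -25 + 3 = -22)
-421169/373599 + 378566/(((-145 + 152)*W)) = -421169/373599 + 378566/(((-145 + 152)*(-22))) = -421169*1/373599 + 378566/((7*(-22))) = -421169/373599 + 378566/(-154) = -421169/373599 + 378566*(-1/154) = -421169/373599 - 189283/77 = -70748369530/28767123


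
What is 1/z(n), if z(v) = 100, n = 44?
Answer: 1/100 ≈ 0.010000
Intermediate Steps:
1/z(n) = 1/100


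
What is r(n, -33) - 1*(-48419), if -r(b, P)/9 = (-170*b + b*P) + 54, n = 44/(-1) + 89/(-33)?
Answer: -411206/11 ≈ -37382.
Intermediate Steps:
n = -1541/33 (n = 44*(-1) + 89*(-1/33) = -44 - 89/33 = -1541/33 ≈ -46.697)
r(b, P) = -486 + 1530*b - 9*P*b (r(b, P) = -9*((-170*b + b*P) + 54) = -9*((-170*b + P*b) + 54) = -9*(54 - 170*b + P*b) = -486 + 1530*b - 9*P*b)
r(n, -33) - 1*(-48419) = (-486 + 1530*(-1541/33) - 9*(-33)*(-1541/33)) - 1*(-48419) = (-486 - 785910/11 - 13869) + 48419 = -943815/11 + 48419 = -411206/11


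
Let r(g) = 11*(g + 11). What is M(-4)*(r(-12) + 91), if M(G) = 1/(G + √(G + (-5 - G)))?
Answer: -320/21 - 80*I*√5/21 ≈ -15.238 - 8.5184*I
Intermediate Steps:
M(G) = 1/(G + I*√5) (M(G) = 1/(G + √(-5)) = 1/(G + I*√5))
r(g) = 121 + 11*g (r(g) = 11*(11 + g) = 121 + 11*g)
M(-4)*(r(-12) + 91) = ((121 + 11*(-12)) + 91)/(-4 + I*√5) = ((121 - 132) + 91)/(-4 + I*√5) = (-11 + 91)/(-4 + I*√5) = 80/(-4 + I*√5)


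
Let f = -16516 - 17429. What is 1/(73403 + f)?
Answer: 1/39458 ≈ 2.5343e-5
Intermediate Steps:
f = -33945
1/(73403 + f) = 1/(73403 - 33945) = 1/39458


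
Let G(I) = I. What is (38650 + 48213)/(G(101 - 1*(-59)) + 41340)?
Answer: 86863/41500 ≈ 2.0931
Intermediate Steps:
(38650 + 48213)/(G(101 - 1*(-59)) + 41340) = (38650 + 48213)/((101 - 1*(-59)) + 41340) = 86863/((101 + 59) + 41340) = 86863/(160 + 41340) = 86863/41500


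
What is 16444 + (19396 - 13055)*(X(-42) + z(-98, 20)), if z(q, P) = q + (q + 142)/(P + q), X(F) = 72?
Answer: -5927960/39 ≈ -1.5200e+5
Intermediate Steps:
z(q, P) = q + (142 + q)/(P + q)
16444 + (19396 - 13055)*(X(-42) + z(-98, 20)) = 16444 + (19396 - 13055)*(72 + (142 - 98 + (-98)² + 20*(-98))/(20 - 98)) = 16444 + 6341*(72 + (142 - 98 + 9604 - 1960)/(-78)) = 16444 + 6341*(72 - 1/78*7688) = 16444 + 6341*(72 - 3844/39) = 16444 + 6341*(-1036/39) = 16444 - 6569276/39 = -5927960/39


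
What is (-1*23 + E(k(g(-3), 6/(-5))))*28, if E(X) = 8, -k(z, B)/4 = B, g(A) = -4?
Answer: -420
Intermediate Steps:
k(z, B) = -4*B
(-1*23 + E(k(g(-3), 6/(-5))))*28 = (-1*23 + 8)*28 = (-23 + 8)*28 = -15*28 = -420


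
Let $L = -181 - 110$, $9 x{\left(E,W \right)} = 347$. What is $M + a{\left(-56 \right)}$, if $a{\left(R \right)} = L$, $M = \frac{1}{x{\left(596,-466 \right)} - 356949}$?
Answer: $- \frac{934748463}{3212194} \approx -291.0$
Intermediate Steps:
$x{\left(E,W \right)} = \frac{347}{9}$ ($x{\left(E,W \right)} = \frac{1}{9} \cdot 347 = \frac{347}{9}$)
$L = -291$
$M = - \frac{9}{3212194}$ ($M = \frac{1}{\frac{347}{9} - 356949} = \frac{1}{- \frac{3212194}{9}} = - \frac{9}{3212194} \approx -2.8018 \cdot 10^{-6}$)
$a{\left(R \right)} = -291$
$M + a{\left(-56 \right)} = - \frac{9}{3212194} - 291 = - \frac{934748463}{3212194}$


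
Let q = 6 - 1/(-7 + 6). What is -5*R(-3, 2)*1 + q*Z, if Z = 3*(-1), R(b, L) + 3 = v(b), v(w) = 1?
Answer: -11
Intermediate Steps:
R(b, L) = -2 (R(b, L) = -3 + 1 = -2)
Z = -3
q = 7 (q = 6 - 1/(-1) = 6 - 1*(-1) = 6 + 1 = 7)
-5*R(-3, 2)*1 + q*Z = -5*(-2)*1 + 7*(-3) = 10*1 - 21 = 10 - 21 = -11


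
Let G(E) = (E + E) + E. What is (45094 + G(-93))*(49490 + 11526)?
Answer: 2734432040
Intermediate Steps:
G(E) = 3*E (G(E) = 2*E + E = 3*E)
(45094 + G(-93))*(49490 + 11526) = (45094 + 3*(-93))*(49490 + 11526) = (45094 - 279)*61016 = 44815*61016 = 2734432040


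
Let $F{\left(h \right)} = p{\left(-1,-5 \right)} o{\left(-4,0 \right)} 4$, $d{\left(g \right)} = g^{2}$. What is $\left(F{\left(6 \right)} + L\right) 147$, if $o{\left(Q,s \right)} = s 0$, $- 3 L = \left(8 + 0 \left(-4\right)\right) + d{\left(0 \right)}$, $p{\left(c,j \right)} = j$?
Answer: $-392$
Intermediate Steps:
$L = - \frac{8}{3}$ ($L = - \frac{\left(8 + 0 \left(-4\right)\right) + 0^{2}}{3} = - \frac{\left(8 + 0\right) + 0}{3} = - \frac{8 + 0}{3} = \left(- \frac{1}{3}\right) 8 = - \frac{8}{3} \approx -2.6667$)
$o{\left(Q,s \right)} = 0$
$F{\left(h \right)} = 0$ ($F{\left(h \right)} = \left(-5\right) 0 \cdot 4 = 0 \cdot 4 = 0$)
$\left(F{\left(6 \right)} + L\right) 147 = \left(0 - \frac{8}{3}\right) 147 = \left(- \frac{8}{3}\right) 147 = -392$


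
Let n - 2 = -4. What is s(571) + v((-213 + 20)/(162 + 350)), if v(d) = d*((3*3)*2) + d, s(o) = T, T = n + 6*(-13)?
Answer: -44627/512 ≈ -87.162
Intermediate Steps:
n = -2 (n = 2 - 4 = -2)
T = -80 (T = -2 + 6*(-13) = -2 - 78 = -80)
s(o) = -80
v(d) = 19*d (v(d) = d*(9*2) + d = d*18 + d = 18*d + d = 19*d)
s(571) + v((-213 + 20)/(162 + 350)) = -80 + 19*((-213 + 20)/(162 + 350)) = -80 + 19*(-193/512) = -80 - 3667/512 = -44627/512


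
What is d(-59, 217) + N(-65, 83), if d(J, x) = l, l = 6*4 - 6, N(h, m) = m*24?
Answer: 2010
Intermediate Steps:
N(h, m) = 24*m
l = 18 (l = 24 - 6 = 18)
d(J, x) = 18
d(-59, 217) + N(-65, 83) = 18 + 24*83 = 18 + 1992 = 2010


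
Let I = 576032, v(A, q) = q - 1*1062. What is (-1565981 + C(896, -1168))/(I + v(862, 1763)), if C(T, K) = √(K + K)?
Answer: -1565981/576733 + 4*I*√146/576733 ≈ -2.7153 + 8.3803e-5*I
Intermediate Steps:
v(A, q) = -1062 + q (v(A, q) = q - 1062 = -1062 + q)
C(T, K) = √2*√K (C(T, K) = √(2*K) = √2*√K)
(-1565981 + C(896, -1168))/(I + v(862, 1763)) = (-1565981 + √2*√(-1168))/(576032 + (-1062 + 1763)) = (-1565981 + √2*(4*I*√73))/(576032 + 701) = (-1565981 + 4*I*√146)/576733 = (-1565981 + 4*I*√146)*(1/576733) = -1565981/576733 + 4*I*√146/576733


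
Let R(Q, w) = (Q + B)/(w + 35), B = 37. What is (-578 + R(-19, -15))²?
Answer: 33304441/100 ≈ 3.3304e+5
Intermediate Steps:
R(Q, w) = (37 + Q)/(35 + w) (R(Q, w) = (Q + 37)/(w + 35) = (37 + Q)/(35 + w))
(-578 + R(-19, -15))² = (-578 + (37 - 19)/(35 - 15))² = (-578 + 18/20)² = (-578 + (1/20)*18)² = (-578 + 9/10)² = (-5771/10)² = 33304441/100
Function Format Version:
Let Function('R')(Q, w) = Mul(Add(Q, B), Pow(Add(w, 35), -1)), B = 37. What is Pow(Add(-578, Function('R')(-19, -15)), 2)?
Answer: Rational(33304441, 100) ≈ 3.3304e+5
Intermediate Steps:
Function('R')(Q, w) = Mul(Pow(Add(35, w), -1), Add(37, Q)) (Function('R')(Q, w) = Mul(Add(Q, 37), Pow(Add(w, 35), -1)) = Mul(Add(37, Q), Pow(Add(35, w), -1)) = Mul(Pow(Add(35, w), -1), Add(37, Q)))
Pow(Add(-578, Function('R')(-19, -15)), 2) = Pow(Add(-578, Mul(Pow(Add(35, -15), -1), Add(37, -19))), 2) = Pow(Add(-578, Mul(Pow(20, -1), 18)), 2) = Pow(Add(-578, Mul(Rational(1, 20), 18)), 2) = Pow(Add(-578, Rational(9, 10)), 2) = Pow(Rational(-5771, 10), 2) = Rational(33304441, 100)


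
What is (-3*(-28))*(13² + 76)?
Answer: 20580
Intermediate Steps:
(-3*(-28))*(13² + 76) = 84*(169 + 76) = 84*245 = 20580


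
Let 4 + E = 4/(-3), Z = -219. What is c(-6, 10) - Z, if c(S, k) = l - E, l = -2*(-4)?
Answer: 697/3 ≈ 232.33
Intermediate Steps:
l = 8
E = -16/3 (E = -4 + 4/(-3) = -4 + 4*(-1/3) = -4 - 4/3 = -16/3 ≈ -5.3333)
c(S, k) = 40/3 (c(S, k) = 8 - 1*(-16/3) = 8 + 16/3 = 40/3)
c(-6, 10) - Z = 40/3 - 1*(-219) = 40/3 + 219 = 697/3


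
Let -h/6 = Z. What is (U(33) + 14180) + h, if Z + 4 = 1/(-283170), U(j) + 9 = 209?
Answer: 679796781/47195 ≈ 14404.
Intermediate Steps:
U(j) = 200 (U(j) = -9 + 209 = 200)
Z = -1132681/283170 (Z = -4 + 1/(-283170) = -4 - 1/283170 = -1132681/283170 ≈ -4.0000)
h = 1132681/47195 (h = -6*(-1132681/283170) = 1132681/47195 ≈ 24.000)
(U(33) + 14180) + h = (200 + 14180) + 1132681/47195 = 14380 + 1132681/47195 = 679796781/47195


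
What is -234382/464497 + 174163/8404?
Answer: 7175313153/354875708 ≈ 20.219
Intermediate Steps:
-234382/464497 + 174163/8404 = -234382*1/464497 + 174163*(1/8404) = -234382/464497 + 15833/764 = 7175313153/354875708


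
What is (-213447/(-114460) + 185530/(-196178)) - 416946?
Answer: -4681153722644357/11227266940 ≈ -4.1695e+5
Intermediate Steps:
(-213447/(-114460) + 185530/(-196178)) - 416946 = (-213447*(-1/114460) + 185530*(-1/196178)) - 416946 = (213447/114460 - 92765/98089) - 416946 = 10318920883/11227266940 - 416946 = -4681153722644357/11227266940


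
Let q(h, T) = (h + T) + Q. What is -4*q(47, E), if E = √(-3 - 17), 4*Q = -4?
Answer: -184 - 8*I*√5 ≈ -184.0 - 17.889*I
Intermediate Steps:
Q = -1 (Q = (¼)*(-4) = -1)
E = 2*I*√5 (E = √(-20) = 2*I*√5 ≈ 4.4721*I)
q(h, T) = -1 + T + h (q(h, T) = (h + T) - 1 = (T + h) - 1 = -1 + T + h)
-4*q(47, E) = -4*(-1 + 2*I*√5 + 47) = -4*(46 + 2*I*√5) = -184 - 8*I*√5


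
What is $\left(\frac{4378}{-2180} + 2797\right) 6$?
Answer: $\frac{9139623}{545} \approx 16770.0$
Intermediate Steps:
$\left(\frac{4378}{-2180} + 2797\right) 6 = \left(4378 \left(- \frac{1}{2180}\right) + 2797\right) 6 = \left(- \frac{2189}{1090} + 2797\right) 6 = \frac{3046541}{1090} \cdot 6 = \frac{9139623}{545}$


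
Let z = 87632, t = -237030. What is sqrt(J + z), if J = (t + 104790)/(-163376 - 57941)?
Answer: 4*sqrt(268271940941258)/221317 ≈ 296.03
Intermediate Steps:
J = 132240/221317 (J = (-237030 + 104790)/(-163376 - 57941) = -132240/(-221317) = -132240*(-1/221317) = 132240/221317 ≈ 0.59751)
sqrt(J + z) = sqrt(132240/221317 + 87632) = sqrt(19394583584/221317) = 4*sqrt(268271940941258)/221317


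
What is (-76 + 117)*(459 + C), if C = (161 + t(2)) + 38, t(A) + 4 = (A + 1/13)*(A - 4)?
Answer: 346368/13 ≈ 26644.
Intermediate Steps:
t(A) = -4 + (-4 + A)*(1/13 + A) (t(A) = -4 + (A + 1/13)*(A - 4) = -4 + (A + 1/13)*(-4 + A) = -4 + (1/13 + A)*(-4 + A) = -4 + (-4 + A)*(1/13 + A))
C = 2481/13 (C = (161 + (-56/13 + 2**2 - 51/13*2)) + 38 = (161 + (-56/13 + 4 - 102/13)) + 38 = (161 - 106/13) + 38 = 1987/13 + 38 = 2481/13 ≈ 190.85)
(-76 + 117)*(459 + C) = (-76 + 117)*(459 + 2481/13) = 41*(8448/13) = 346368/13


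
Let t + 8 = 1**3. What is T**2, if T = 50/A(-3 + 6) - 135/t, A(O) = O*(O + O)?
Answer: 1932100/3969 ≈ 486.80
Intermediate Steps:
A(O) = 2*O**2 (A(O) = O*(2*O) = 2*O**2)
t = -7 (t = -8 + 1**3 = -8 + 1 = -7)
T = 1390/63 (T = 50/((2*(-3 + 6)**2)) - 135/(-7) = 50/((2*3**2)) - 135*(-1/7) = 50/((2*9)) + 135/7 = 50/18 + 135/7 = 50*(1/18) + 135/7 = 25/9 + 135/7 = 1390/63 ≈ 22.063)
T**2 = (1390/63)**2 = 1932100/3969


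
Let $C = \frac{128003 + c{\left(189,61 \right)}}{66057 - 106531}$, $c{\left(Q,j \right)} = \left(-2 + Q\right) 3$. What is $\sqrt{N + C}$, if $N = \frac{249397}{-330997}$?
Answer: $\frac{i \sqrt{3598563983327683923}}{956912327} \approx 1.9824 i$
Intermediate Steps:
$N = - \frac{249397}{330997}$ ($N = 249397 \left(- \frac{1}{330997}\right) = - \frac{249397}{330997} \approx -0.75347$)
$c{\left(Q,j \right)} = -6 + 3 Q$
$C = - \frac{64282}{20237}$ ($C = \frac{128003 + \left(-6 + 3 \cdot 189\right)}{66057 - 106531} = \frac{128003 + \left(-6 + 567\right)}{-40474} = \left(128003 + 561\right) \left(- \frac{1}{40474}\right) = 128564 \left(- \frac{1}{40474}\right) = - \frac{64282}{20237} \approx -3.1765$)
$\sqrt{N + C} = \sqrt{- \frac{249397}{330997} - \frac{64282}{20237}} = \sqrt{- \frac{26324196243}{6698386289}} = \frac{i \sqrt{3598563983327683923}}{956912327}$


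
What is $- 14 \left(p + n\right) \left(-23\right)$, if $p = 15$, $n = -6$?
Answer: $2898$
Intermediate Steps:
$- 14 \left(p + n\right) \left(-23\right) = - 14 \left(15 - 6\right) \left(-23\right) = \left(-14\right) 9 \left(-23\right) = \left(-126\right) \left(-23\right) = 2898$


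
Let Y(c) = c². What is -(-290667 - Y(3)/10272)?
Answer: 995243811/3424 ≈ 2.9067e+5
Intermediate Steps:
-(-290667 - Y(3)/10272) = -(-290667 - 3²/10272) = -(-290667 - 9/10272) = -(-290667 - 1*3/3424) = -(-290667 - 3/3424) = -1*(-995243811/3424) = 995243811/3424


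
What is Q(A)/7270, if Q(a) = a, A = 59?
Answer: 59/7270 ≈ 0.0081155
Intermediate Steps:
Q(A)/7270 = 59/7270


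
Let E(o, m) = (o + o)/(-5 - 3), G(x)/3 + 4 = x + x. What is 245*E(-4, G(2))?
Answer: 245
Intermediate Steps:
G(x) = -12 + 6*x (G(x) = -12 + 3*(x + x) = -12 + 3*(2*x) = -12 + 6*x)
E(o, m) = -o/4 (E(o, m) = (2*o)/(-8) = (2*o)*(-⅛) = -o/4)
245*E(-4, G(2)) = 245*(-¼*(-4)) = 245*1 = 245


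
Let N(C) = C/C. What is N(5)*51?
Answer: 51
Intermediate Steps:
N(C) = 1
N(5)*51 = 1*51 = 51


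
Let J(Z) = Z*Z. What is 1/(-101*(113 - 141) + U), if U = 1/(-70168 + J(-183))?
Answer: 36679/103728211 ≈ 0.00035361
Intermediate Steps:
J(Z) = Z²
U = -1/36679 (U = 1/(-70168 + (-183)²) = 1/(-70168 + 33489) = 1/(-36679) = -1/36679 ≈ -2.7264e-5)
1/(-101*(113 - 141) + U) = 1/(-101*(113 - 141) - 1/36679) = 1/(-101*(-28) - 1/36679) = 1/(2828 - 1/36679) = 1/(103728211/36679) = 36679/103728211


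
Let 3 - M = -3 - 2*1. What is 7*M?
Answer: 56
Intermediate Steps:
M = 8 (M = 3 - (-3 - 2*1) = 3 - (-3 - 2) = 3 - 1*(-5) = 3 + 5 = 8)
7*M = 7*8 = 56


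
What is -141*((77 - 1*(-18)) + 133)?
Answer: -32148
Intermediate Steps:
-141*((77 - 1*(-18)) + 133) = -141*((77 + 18) + 133) = -141*(95 + 133) = -141*228 = -32148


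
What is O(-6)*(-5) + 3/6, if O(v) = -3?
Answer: 31/2 ≈ 15.500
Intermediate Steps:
O(-6)*(-5) + 3/6 = -3*(-5) + 3/6 = 15 + 3*(1/6) = 15 + 1/2 = 31/2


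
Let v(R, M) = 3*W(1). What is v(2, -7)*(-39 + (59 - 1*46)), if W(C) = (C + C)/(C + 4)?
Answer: -156/5 ≈ -31.200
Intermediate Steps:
W(C) = 2*C/(4 + C) (W(C) = (2*C)/(4 + C) = 2*C/(4 + C))
v(R, M) = 6/5 (v(R, M) = 3*(2*1/(4 + 1)) = 3*(2*1/5) = 3*(2*1*(1/5)) = 3*(2/5) = 6/5)
v(2, -7)*(-39 + (59 - 1*46)) = 6*(-39 + (59 - 1*46))/5 = 6*(-39 + (59 - 46))/5 = 6*(-39 + 13)/5 = (6/5)*(-26) = -156/5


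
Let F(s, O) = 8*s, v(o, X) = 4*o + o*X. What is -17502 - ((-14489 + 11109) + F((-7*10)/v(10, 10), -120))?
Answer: -14118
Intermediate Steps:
v(o, X) = 4*o + X*o
-17502 - ((-14489 + 11109) + F((-7*10)/v(10, 10), -120)) = -17502 - ((-14489 + 11109) + 8*((-7*10)/((10*(4 + 10))))) = -17502 - (-3380 + 8*(-70/(10*14))) = -17502 - (-3380 + 8*(-70/140)) = -17502 - (-3380 + 8*(-70*1/140)) = -17502 - (-3380 + 8*(-½)) = -17502 - (-3380 - 4) = -17502 - 1*(-3384) = -17502 + 3384 = -14118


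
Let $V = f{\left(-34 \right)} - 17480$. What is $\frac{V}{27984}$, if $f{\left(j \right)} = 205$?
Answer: $- \frac{17275}{27984} \approx -0.61732$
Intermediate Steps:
$V = -17275$ ($V = 205 - 17480 = -17275$)
$\frac{V}{27984} = - \frac{17275}{27984}$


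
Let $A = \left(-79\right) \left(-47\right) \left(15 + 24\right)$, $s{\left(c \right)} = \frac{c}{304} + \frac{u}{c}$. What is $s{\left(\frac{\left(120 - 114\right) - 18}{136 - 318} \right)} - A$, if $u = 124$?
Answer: $- \frac{5930871119}{41496} \approx -1.4293 \cdot 10^{5}$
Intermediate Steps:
$s{\left(c \right)} = \frac{124}{c} + \frac{c}{304}$ ($s{\left(c \right)} = \frac{c}{304} + \frac{124}{c} = \frac{124}{c} + \frac{c}{304}$)
$A = 144807$ ($A = 3713 \cdot 39 = 144807$)
$s{\left(\frac{\left(120 - 114\right) - 18}{136 - 318} \right)} - A = \left(\frac{124}{\left(\left(120 - 114\right) - 18\right) \frac{1}{136 - 318}} + \frac{\left(\left(120 - 114\right) - 18\right) \frac{1}{136 - 318}}{304}\right) - 144807 = \left(\frac{124}{\left(6 - 18\right) \frac{1}{-182}} + \frac{\left(6 - 18\right) \frac{1}{-182}}{304}\right) - 144807 = \left(\frac{124}{\left(-12\right) \left(- \frac{1}{182}\right)} + \frac{\left(-12\right) \left(- \frac{1}{182}\right)}{304}\right) - 144807 = \left(\frac{124}{\frac{6}{91}} + \frac{1}{304} \cdot \frac{6}{91}\right) - 144807 = \left(124 \cdot \frac{91}{6} + \frac{3}{13832}\right) - 144807 = \left(\frac{5642}{3} + \frac{3}{13832}\right) - 144807 = \frac{78040153}{41496} - 144807 = - \frac{5930871119}{41496}$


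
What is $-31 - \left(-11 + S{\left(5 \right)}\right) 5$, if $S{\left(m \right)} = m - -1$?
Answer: $-6$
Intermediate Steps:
$S{\left(m \right)} = 1 + m$ ($S{\left(m \right)} = m + 1 = 1 + m$)
$-31 - \left(-11 + S{\left(5 \right)}\right) 5 = -31 - \left(-11 + \left(1 + 5\right)\right) 5 = -31 - \left(-11 + 6\right) 5 = -31 - \left(-5\right) 5 = -31 - -25 = -31 + 25 = -6$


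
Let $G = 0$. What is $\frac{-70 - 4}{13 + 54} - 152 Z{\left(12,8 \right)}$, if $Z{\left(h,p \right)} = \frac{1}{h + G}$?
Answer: $- \frac{2768}{201} \approx -13.771$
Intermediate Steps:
$Z{\left(h,p \right)} = \frac{1}{h}$ ($Z{\left(h,p \right)} = \frac{1}{h + 0} = \frac{1}{h}$)
$\frac{-70 - 4}{13 + 54} - 152 Z{\left(12,8 \right)} = \frac{-70 - 4}{13 + 54} - \frac{152}{12} = - \frac{74}{67} - \frac{38}{3} = - \frac{2768}{201}$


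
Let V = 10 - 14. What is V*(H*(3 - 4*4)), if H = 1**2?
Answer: 52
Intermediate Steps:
H = 1
V = -4
V*(H*(3 - 4*4)) = -4*(3 - 4*4) = -4*(3 - 16) = -4*(-13) = 52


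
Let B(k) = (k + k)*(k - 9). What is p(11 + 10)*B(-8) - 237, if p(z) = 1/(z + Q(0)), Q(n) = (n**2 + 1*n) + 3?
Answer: -677/3 ≈ -225.67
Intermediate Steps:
Q(n) = 3 + n + n**2 (Q(n) = (n**2 + n) + 3 = (n + n**2) + 3 = 3 + n + n**2)
B(k) = 2*k*(-9 + k) (B(k) = (2*k)*(-9 + k) = 2*k*(-9 + k))
p(z) = 1/(3 + z) (p(z) = 1/(z + (3 + 0 + 0**2)) = 1/(z + (3 + 0 + 0)) = 1/(z + 3) = 1/(3 + z))
p(11 + 10)*B(-8) - 237 = (2*(-8)*(-9 - 8))/(3 + (11 + 10)) - 237 = (2*(-8)*(-17))/(3 + 21) - 237 = 272/24 - 237 = (1/24)*272 - 237 = 34/3 - 237 = -677/3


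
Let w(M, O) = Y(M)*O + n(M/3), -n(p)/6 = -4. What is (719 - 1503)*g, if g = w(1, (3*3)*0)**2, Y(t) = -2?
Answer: -451584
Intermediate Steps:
n(p) = 24 (n(p) = -6*(-4) = 24)
w(M, O) = 24 - 2*O (w(M, O) = -2*O + 24 = 24 - 2*O)
g = 576 (g = (24 - 2*3*3*0)**2 = (24 - 18*0)**2 = (24 - 2*0)**2 = (24 + 0)**2 = 24**2 = 576)
(719 - 1503)*g = (719 - 1503)*576 = -784*576 = -451584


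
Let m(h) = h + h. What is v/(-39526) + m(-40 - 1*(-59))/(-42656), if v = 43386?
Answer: -463043801/421505264 ≈ -1.0985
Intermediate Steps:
m(h) = 2*h
v/(-39526) + m(-40 - 1*(-59))/(-42656) = 43386/(-39526) + (2*(-40 - 1*(-59)))/(-42656) = 43386*(-1/39526) + (2*(-40 + 59))*(-1/42656) = -21693/19763 + (2*19)*(-1/42656) = -21693/19763 + 38*(-1/42656) = -21693/19763 - 19/21328 = -463043801/421505264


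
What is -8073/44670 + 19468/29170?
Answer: 4227641/8686826 ≈ 0.48667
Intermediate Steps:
-8073/44670 + 19468/29170 = -8073*1/44670 + 19468*(1/29170) = -2691/14890 + 9734/14585 = 4227641/8686826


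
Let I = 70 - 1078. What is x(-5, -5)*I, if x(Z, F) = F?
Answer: 5040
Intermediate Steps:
I = -1008
x(-5, -5)*I = -5*(-1008) = 5040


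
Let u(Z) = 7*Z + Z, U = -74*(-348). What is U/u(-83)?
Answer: -3219/83 ≈ -38.783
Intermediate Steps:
U = 25752
u(Z) = 8*Z
U/u(-83) = 25752/((8*(-83))) = 25752/(-664) = 25752*(-1/664) = -3219/83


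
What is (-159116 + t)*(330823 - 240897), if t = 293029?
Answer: 12042260438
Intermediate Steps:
(-159116 + t)*(330823 - 240897) = (-159116 + 293029)*(330823 - 240897) = 133913*89926 = 12042260438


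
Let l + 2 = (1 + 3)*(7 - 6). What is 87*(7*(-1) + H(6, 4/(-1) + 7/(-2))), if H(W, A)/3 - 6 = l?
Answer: 1479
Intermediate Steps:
l = 2 (l = -2 + (1 + 3)*(7 - 6) = -2 + 4*1 = -2 + 4 = 2)
H(W, A) = 24 (H(W, A) = 18 + 3*2 = 18 + 6 = 24)
87*(7*(-1) + H(6, 4/(-1) + 7/(-2))) = 87*(7*(-1) + 24) = 87*(-7 + 24) = 87*17 = 1479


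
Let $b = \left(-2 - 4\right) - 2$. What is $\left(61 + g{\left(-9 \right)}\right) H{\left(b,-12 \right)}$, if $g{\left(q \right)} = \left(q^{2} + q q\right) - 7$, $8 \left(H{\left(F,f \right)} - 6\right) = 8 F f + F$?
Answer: $21816$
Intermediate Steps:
$b = -8$ ($b = -6 - 2 = -8$)
$H{\left(F,f \right)} = 6 + \frac{F}{8} + F f$ ($H{\left(F,f \right)} = 6 + \frac{8 F f + F}{8} = 6 + \frac{F + 8 F f}{8} = 6 + \left(\frac{F}{8} + F f\right) = 6 + \frac{F}{8} + F f$)
$g{\left(q \right)} = -7 + 2 q^{2}$ ($g{\left(q \right)} = \left(q^{2} + q^{2}\right) - 7 = 2 q^{2} - 7 = -7 + 2 q^{2}$)
$\left(61 + g{\left(-9 \right)}\right) H{\left(b,-12 \right)} = \left(61 - \left(7 - 2 \left(-9\right)^{2}\right)\right) \left(6 + \frac{1}{8} \left(-8\right) - -96\right) = \left(61 + \left(-7 + 2 \cdot 81\right)\right) \left(6 - 1 + 96\right) = \left(61 + \left(-7 + 162\right)\right) 101 = \left(61 + 155\right) 101 = 216 \cdot 101 = 21816$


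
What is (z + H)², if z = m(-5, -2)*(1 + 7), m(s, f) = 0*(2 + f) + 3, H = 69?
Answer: 8649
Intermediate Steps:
m(s, f) = 3 (m(s, f) = 0 + 3 = 3)
z = 24 (z = 3*(1 + 7) = 3*8 = 24)
(z + H)² = (24 + 69)² = 93² = 8649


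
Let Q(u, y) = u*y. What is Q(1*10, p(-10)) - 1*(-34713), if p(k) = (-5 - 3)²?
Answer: 35353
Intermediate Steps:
p(k) = 64 (p(k) = (-8)² = 64)
Q(1*10, p(-10)) - 1*(-34713) = (1*10)*64 - 1*(-34713) = 10*64 + 34713 = 640 + 34713 = 35353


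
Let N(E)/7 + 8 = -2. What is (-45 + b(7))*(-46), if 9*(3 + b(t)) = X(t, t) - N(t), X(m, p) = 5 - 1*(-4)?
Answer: 16238/9 ≈ 1804.2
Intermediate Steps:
X(m, p) = 9 (X(m, p) = 5 + 4 = 9)
N(E) = -70 (N(E) = -56 + 7*(-2) = -56 - 14 = -70)
b(t) = 52/9 (b(t) = -3 + (9 - 1*(-70))/9 = -3 + (9 + 70)/9 = -3 + (⅑)*79 = -3 + 79/9 = 52/9)
(-45 + b(7))*(-46) = (-45 + 52/9)*(-46) = -353/9*(-46) = 16238/9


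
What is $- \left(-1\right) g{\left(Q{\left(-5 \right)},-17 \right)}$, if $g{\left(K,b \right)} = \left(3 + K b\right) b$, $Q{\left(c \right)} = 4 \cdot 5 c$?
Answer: $-28951$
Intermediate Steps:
$Q{\left(c \right)} = 20 c$
$g{\left(K,b \right)} = b \left(3 + K b\right)$
$- \left(-1\right) g{\left(Q{\left(-5 \right)},-17 \right)} = - \left(-1\right) \left(- 17 \left(3 + 20 \left(-5\right) \left(-17\right)\right)\right) = - \left(-1\right) \left(- 17 \left(3 - -1700\right)\right) = - \left(-1\right) \left(- 17 \left(3 + 1700\right)\right) = - \left(-1\right) \left(\left(-17\right) 1703\right) = - \left(-1\right) \left(-28951\right) = \left(-1\right) 28951 = -28951$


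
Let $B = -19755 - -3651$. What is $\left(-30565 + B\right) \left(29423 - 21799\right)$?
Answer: $-355804456$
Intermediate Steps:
$B = -16104$ ($B = -19755 + 3651 = -16104$)
$\left(-30565 + B\right) \left(29423 - 21799\right) = \left(-30565 - 16104\right) \left(29423 - 21799\right) = \left(-46669\right) 7624 = -355804456$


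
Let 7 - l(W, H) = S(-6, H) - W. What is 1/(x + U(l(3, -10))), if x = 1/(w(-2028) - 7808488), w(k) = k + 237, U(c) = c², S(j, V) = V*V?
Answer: 7810279/63263259899 ≈ 0.00012346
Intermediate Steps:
S(j, V) = V²
l(W, H) = 7 + W - H² (l(W, H) = 7 - (H² - W) = 7 + (W - H²) = 7 + W - H²)
w(k) = 237 + k
x = -1/7810279 (x = 1/((237 - 2028) - 7808488) = 1/(-1791 - 7808488) = 1/(-7810279) = -1/7810279 ≈ -1.2804e-7)
1/(x + U(l(3, -10))) = 1/(-1/7810279 + (7 + 3 - 1*(-10)²)²) = 1/(-1/7810279 + (7 + 3 - 1*100)²) = 1/(-1/7810279 + (7 + 3 - 100)²) = 1/(-1/7810279 + (-90)²) = 1/(-1/7810279 + 8100) = 1/(63263259899/7810279) = 7810279/63263259899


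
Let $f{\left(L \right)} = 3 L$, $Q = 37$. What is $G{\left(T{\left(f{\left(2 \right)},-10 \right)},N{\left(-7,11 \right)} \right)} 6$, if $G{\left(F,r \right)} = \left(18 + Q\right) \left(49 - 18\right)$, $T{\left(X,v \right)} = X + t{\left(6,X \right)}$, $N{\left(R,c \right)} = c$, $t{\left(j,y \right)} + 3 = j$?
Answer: $10230$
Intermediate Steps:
$t{\left(j,y \right)} = -3 + j$
$T{\left(X,v \right)} = 3 + X$ ($T{\left(X,v \right)} = X + \left(-3 + 6\right) = X + 3 = 3 + X$)
$G{\left(F,r \right)} = 1705$ ($G{\left(F,r \right)} = \left(18 + 37\right) \left(49 - 18\right) = 55 \cdot 31 = 1705$)
$G{\left(T{\left(f{\left(2 \right)},-10 \right)},N{\left(-7,11 \right)} \right)} 6 = 1705 \cdot 6 = 10230$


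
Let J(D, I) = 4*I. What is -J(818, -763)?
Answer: 3052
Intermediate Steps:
-J(818, -763) = -4*(-763) = -1*(-3052) = 3052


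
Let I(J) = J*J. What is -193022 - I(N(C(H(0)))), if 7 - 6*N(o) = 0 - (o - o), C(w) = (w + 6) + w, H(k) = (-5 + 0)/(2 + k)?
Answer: -6948841/36 ≈ -1.9302e+5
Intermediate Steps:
H(k) = -5/(2 + k)
C(w) = 6 + 2*w (C(w) = (6 + w) + w = 6 + 2*w)
N(o) = 7/6 (N(o) = 7/6 - (0 - (o - o))/6 = 7/6 - (0 - 1*0)/6 = 7/6 - (0 + 0)/6 = 7/6 - ⅙*0 = 7/6 + 0 = 7/6)
I(J) = J²
-193022 - I(N(C(H(0)))) = -193022 - (7/6)² = -193022 - 1*49/36 = -193022 - 49/36 = -6948841/36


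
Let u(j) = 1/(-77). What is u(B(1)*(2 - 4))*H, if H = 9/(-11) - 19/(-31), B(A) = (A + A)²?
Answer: 10/3751 ≈ 0.0026660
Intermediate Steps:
B(A) = 4*A² (B(A) = (2*A)² = 4*A²)
u(j) = -1/77
H = -70/341 (H = 9*(-1/11) - 19*(-1/31) = -9/11 + 19/31 = -70/341 ≈ -0.20528)
u(B(1)*(2 - 4))*H = -1/77*(-70/341) = 10/3751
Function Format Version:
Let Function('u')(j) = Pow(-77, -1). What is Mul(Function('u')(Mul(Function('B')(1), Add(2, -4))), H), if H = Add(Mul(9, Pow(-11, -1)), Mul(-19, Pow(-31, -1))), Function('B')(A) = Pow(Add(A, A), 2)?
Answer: Rational(10, 3751) ≈ 0.0026660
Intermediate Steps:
Function('B')(A) = Mul(4, Pow(A, 2)) (Function('B')(A) = Pow(Mul(2, A), 2) = Mul(4, Pow(A, 2)))
Function('u')(j) = Rational(-1, 77)
H = Rational(-70, 341) (H = Add(Mul(9, Rational(-1, 11)), Mul(-19, Rational(-1, 31))) = Add(Rational(-9, 11), Rational(19, 31)) = Rational(-70, 341) ≈ -0.20528)
Mul(Function('u')(Mul(Function('B')(1), Add(2, -4))), H) = Mul(Rational(-1, 77), Rational(-70, 341)) = Rational(10, 3751)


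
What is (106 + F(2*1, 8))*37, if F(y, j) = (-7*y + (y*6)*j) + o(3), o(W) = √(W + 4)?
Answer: 6956 + 37*√7 ≈ 7053.9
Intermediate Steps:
o(W) = √(4 + W)
F(y, j) = √7 - 7*y + 6*j*y (F(y, j) = (-7*y + (y*6)*j) + √(4 + 3) = (-7*y + (6*y)*j) + √7 = (-7*y + 6*j*y) + √7 = √7 - 7*y + 6*j*y)
(106 + F(2*1, 8))*37 = (106 + (√7 - 14 + 6*8*(2*1)))*37 = (106 + (√7 - 7*2 + 6*8*2))*37 = (106 + (√7 - 14 + 96))*37 = (106 + (82 + √7))*37 = (188 + √7)*37 = 6956 + 37*√7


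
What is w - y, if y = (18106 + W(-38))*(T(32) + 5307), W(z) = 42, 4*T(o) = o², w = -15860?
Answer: -100973184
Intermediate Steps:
T(o) = o²/4
y = 100957324 (y = (18106 + 42)*((¼)*32² + 5307) = 18148*((¼)*1024 + 5307) = 18148*(256 + 5307) = 18148*5563 = 100957324)
w - y = -15860 - 1*100957324 = -15860 - 100957324 = -100973184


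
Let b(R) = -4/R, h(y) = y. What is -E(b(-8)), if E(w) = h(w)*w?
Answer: -1/4 ≈ -0.25000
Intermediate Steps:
E(w) = w**2 (E(w) = w*w = w**2)
-E(b(-8)) = -(-4/(-8))**2 = -(-4*(-1/8))**2 = -(1/2)**2 = -1*1/4 = -1/4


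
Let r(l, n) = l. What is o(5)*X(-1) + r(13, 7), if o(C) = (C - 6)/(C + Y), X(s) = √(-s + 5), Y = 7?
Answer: 13 - √6/12 ≈ 12.796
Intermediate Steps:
X(s) = √(5 - s)
o(C) = (-6 + C)/(7 + C) (o(C) = (C - 6)/(C + 7) = (-6 + C)/(7 + C))
o(5)*X(-1) + r(13, 7) = ((-6 + 5)/(7 + 5))*√(5 - 1*(-1)) + 13 = (-1/12)*√(5 + 1) + 13 = ((1/12)*(-1))*√6 + 13 = -√6/12 + 13 = 13 - √6/12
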